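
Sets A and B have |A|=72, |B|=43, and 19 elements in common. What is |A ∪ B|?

|A union B| = |A| + |B| - |A intersect B| = 72 + 43 - 19.

Final answer: 96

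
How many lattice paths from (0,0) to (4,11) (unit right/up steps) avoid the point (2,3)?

Total paths to (4,11): C(15,11) = 1365.
Paths through (2,3): C(5,3) x C(10,8) = 450.
Avoiding (2,3): 1365 - 450.

Final answer: 915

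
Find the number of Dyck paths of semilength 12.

Total monotonic paths to (12,12): C(24,12) = 2704156.
A path is bad iff it touches y = x + 1; reflecting its initial segment maps bad paths bijectively onto all paths to (11,13), of which there are C(24,13) = 2496144.
Valid Dyck paths: 2704156 - 2496144.
(These counts are the Catalan numbers.)

Final answer: C_{12} = 208012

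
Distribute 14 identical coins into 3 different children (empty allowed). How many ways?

Stars and bars: C(n+k-1, k-1) = C(16,2).

Final answer: C(16,2) = 120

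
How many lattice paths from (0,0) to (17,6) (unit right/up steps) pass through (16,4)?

Paths (0,0)->(16,4): C(20,4) = 4845.
Paths (16,4)->(17,6): C(3,2) = 3.
By multiplication principle: 4845 x 3.

Final answer: 14535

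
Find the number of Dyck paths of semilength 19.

Total monotonic paths to (19,19): C(38,19) = 35345263800.
A path is bad iff it touches y = x + 1; reflecting its initial segment maps bad paths bijectively onto all paths to (18,20), of which there are C(38,20) = 33578000610.
Valid Dyck paths: 35345263800 - 33578000610.
(Equivalently, C_{19} = C(38,19)/20 = 35345263800/20.)

Final answer: C_{19} = 1767263190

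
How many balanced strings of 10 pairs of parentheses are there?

The structures are counted by the Catalan number C_n. Here n = 10 (pairs).
Using C_0 = 1 and C_(k+1) = C_k x 2(2k+1)/(k+2), build up term by term: C_1=1, C_2=2, C_3=5, C_4=14, C_5=42, C_6=132, C_7=429, C_8=1430, C_9=4862, C_10=16796.

Final answer: C_{10} = 16796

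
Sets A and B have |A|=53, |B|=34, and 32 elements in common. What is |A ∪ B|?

|A union B| = |A| + |B| - |A intersect B| = 53 + 34 - 32.

Final answer: 55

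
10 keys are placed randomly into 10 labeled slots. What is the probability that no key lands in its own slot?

Use the recurrence D(n) = (n-1)(D(n-1) + D(n-2)) with D(0)=1, D(1)=0.
Building up: D(2)=1, D(3)=2, D(4)=9, D(5)=44, D(6)=265, D(7)=1854, D(8)=14833, D(9)=133496, D(10)=1334961.
Total arrangements: 10! = 3628800.
Probability = D(10)/10! = 16481/44800.

Final answer: D(10)/10! = 1334961/3628800 = 0.367879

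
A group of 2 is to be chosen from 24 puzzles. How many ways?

C(24,2) = 24!/(2! x (24-2)!).

Final answer: C(24,2) = 276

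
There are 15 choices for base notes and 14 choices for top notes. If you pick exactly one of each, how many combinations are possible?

By the multiplication principle: 15 x 14.

Final answer: 210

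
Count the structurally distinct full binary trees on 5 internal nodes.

This is a standard Catalan-number count: the answer is C_n. Here n = 5.
C_n = (2n)!/(n!(n+1)!), so C_{5} = 10!/(5! x 6!) = C(10,5)/6 = 252/6.

Final answer: C_{5} = 42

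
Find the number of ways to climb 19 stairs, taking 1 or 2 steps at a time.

Let f(n) be the number of climbs. Removing the last move (1 or 2 steps) gives f(n) = f(n-1) + f(n-2); base cases f(1)=1, f(2)=2.
Iterating the recurrence: f(1)=1, f(2)=2, f(3)=3, f(4)=5, f(5)=8, f(6)=13, f(7)=21, f(8)=34, f(9)=55, f(10)=89, f(11)=144, f(12)=233, f(13)=377, f(14)=610, f(15)=987, f(16)=1597, f(17)=2584, f(18)=4181, f(19)=6765.

Final answer: 6765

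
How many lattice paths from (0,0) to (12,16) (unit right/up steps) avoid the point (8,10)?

Total paths to (12,16): C(28,16) = 30421755.
Paths through (8,10): C(18,10) x C(10,6) = 9189180.
Avoiding (8,10): 30421755 - 9189180.

Final answer: 21232575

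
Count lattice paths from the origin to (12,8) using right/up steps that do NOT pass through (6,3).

Total paths to (12,8): C(20,8) = 125970.
Paths through (6,3): C(9,3) x C(11,5) = 38808.
Avoiding (6,3): 125970 - 38808.

Final answer: 87162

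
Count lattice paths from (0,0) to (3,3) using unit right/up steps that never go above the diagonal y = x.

Total monotonic paths to (3,3): C(6,3) = 20.
A path is bad iff it touches y = x + 1; reflecting its initial segment maps bad paths bijectively onto all paths to (2,4), of which there are C(6,4) = 15.
Valid Dyck paths: 20 - 15.
(This is the Catalan number C_{3}.)

Final answer: C_{3} = 5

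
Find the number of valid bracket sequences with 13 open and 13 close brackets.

This is a standard Catalan-number count: the answer is C_n. Here n = 13 (pairs).
C_n = C(2n,n) - C(2n,n+1), so C_{13} = C(26,13) - C(26,14) = 10400600 - 9657700.

Final answer: C_{13} = 742900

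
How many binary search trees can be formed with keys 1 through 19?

This is counted by the nth Catalan number C_n. Here n = 19.
C_n = C(2n,n)/(n+1), so C_{19} = C(38,19)/20 = 35345263800/20.

Final answer: C_{19} = 1767263190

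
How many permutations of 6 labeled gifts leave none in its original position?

Use the recurrence D(n) = (n-1)(D(n-1) + D(n-2)) with D(0)=1, D(1)=0.
D(2) = 1 x (0 + 1) = 1
D(3) = 2 x (1 + 0) = 2
D(4) = 3 x (2 + 1) = 9
D(5) = 4 x (9 + 2) = 44
D(6) = 5 x (D(5) + D(4)) = 5 x (44 + 9)

Final answer: D(6) = 265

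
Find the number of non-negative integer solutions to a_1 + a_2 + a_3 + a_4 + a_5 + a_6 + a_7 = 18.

Stars and bars with 18 stars and 6 bars:
C(18+7-1, 7-1) = C(24,6).

Final answer: C(24,6) = 134596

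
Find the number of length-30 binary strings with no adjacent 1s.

Classify by the final bit: ...0 gives a(n-1) strings, ...01 gives a(n-2) strings. Thus a(n) = a(n-1) + a(n-2) with a(1)=2, a(2)=3.
Computing successive values: a(1)=2, a(2)=3, a(3)=5, a(4)=8, a(5)=13, a(6)=21, a(7)=34, a(8)=55, a(9)=89, a(10)=144, a(11)=233, a(12)=377, a(13)=610, a(14)=987, a(15)=1597, a(16)=2584, a(17)=4181, a(18)=6765, a(19)=10946, a(20)=17711, a(21)=28657, a(22)=46368, a(23)=75025, a(24)=121393, a(25)=196418, a(26)=317811, a(27)=514229, a(28)=832040, a(29)=1346269, a(30)=2178309.

Final answer: 2178309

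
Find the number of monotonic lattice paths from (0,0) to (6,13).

Each path has 6 right steps and 13 up steps in some order (19 steps total).
Choose which 13 of the 19 steps are up: C(19,13).

Final answer: C(19,13) = 27132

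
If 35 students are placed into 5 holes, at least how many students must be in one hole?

By the pigeonhole principle: ceiling(35/5).

Final answer: 7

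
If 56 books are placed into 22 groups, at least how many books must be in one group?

By the pigeonhole principle: ceiling(56/22).

Final answer: 3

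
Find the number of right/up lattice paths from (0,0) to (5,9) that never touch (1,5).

Total paths to (5,9): C(14,9) = 2002.
Paths through (1,5): C(6,5) x C(8,4) = 420.
Avoiding (1,5): 2002 - 420.

Final answer: 1582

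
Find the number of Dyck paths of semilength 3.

Total monotonic paths to (3,3): C(6,3) = 20.
A path is bad iff it touches y = x + 1; reflecting its initial segment maps bad paths bijectively onto all paths to (2,4), of which there are C(6,4) = 15.
Valid Dyck paths: 20 - 15.
(This is the Catalan number C_{3}.)

Final answer: C_{3} = 5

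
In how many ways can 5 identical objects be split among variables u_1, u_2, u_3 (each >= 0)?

Stars and bars with 5 stars and 2 bars:
C(5+3-1, 3-1) = C(7,2).

Final answer: C(7,2) = 21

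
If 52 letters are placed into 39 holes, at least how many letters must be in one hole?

By the pigeonhole principle: ceiling(52/39).

Final answer: 2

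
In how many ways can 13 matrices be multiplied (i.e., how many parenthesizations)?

This is a standard Catalan-number count: the answer is C_n. Here n = 13 - 1 = 12.
C_n = C(2n,n)/(n+1), so C_{12} = C(24,12)/13 = 2704156/13.

Final answer: C_{12} = 208012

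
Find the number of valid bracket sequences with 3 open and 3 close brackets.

The structures are counted by the Catalan number C_n. Here n = 3 (pairs).
Using C_0 = 1 and C_(k+1) = C_k x 2(2k+1)/(k+2), build up term by term: C_1=1, C_2=2, C_3=5.

Final answer: C_{3} = 5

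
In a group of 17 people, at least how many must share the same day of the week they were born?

There are 7 possible values for day of the week they were born. With 17 people and 7 categories, by pigeonhole: ceiling(17/7).

Final answer: 3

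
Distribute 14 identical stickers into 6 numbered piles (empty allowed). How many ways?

Stars and bars: C(n+k-1, k-1) = C(19,5).

Final answer: C(19,5) = 11628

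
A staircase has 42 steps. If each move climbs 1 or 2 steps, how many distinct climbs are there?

Let f(n) be the number of climbs. Removing the last move (1 or 2 steps) gives f(n) = f(n-1) + f(n-2); base cases f(1)=1, f(2)=2.
Iterating the recurrence: f(1)=1, f(2)=2, f(3)=3, f(4)=5, f(5)=8, f(6)=13, f(7)=21, f(8)=34, f(9)=55, f(10)=89, f(11)=144, f(12)=233, f(13)=377, f(14)=610, f(15)=987, f(16)=1597, f(17)=2584, f(18)=4181, f(19)=6765, f(20)=10946, f(21)=17711, f(22)=28657, f(23)=46368, f(24)=75025, f(25)=121393, f(26)=196418, f(27)=317811, f(28)=514229, f(29)=832040, f(30)=1346269, f(31)=2178309, f(32)=3524578, f(33)=5702887, f(34)=9227465, f(35)=14930352, f(36)=24157817, f(37)=39088169, f(38)=63245986, f(39)=102334155, f(40)=165580141, f(41)=267914296, f(42)=433494437.

Final answer: 433494437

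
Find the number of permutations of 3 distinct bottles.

The number of ways to arrange 3 distinct objects is 3!.

Final answer: 3! = 6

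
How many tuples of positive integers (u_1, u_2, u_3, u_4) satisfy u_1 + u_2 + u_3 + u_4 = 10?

Substitute u'_i = u_i - 1 (so u'_i >= 0). Then sum u'_i = 10 - 4 = 6.
Stars and bars: C(6+4-1, 4-1) = C(9,3).

Final answer: C(9,3) = 84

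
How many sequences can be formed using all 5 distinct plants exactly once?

The number of ways to arrange 5 distinct objects is 5!.

Final answer: 5! = 120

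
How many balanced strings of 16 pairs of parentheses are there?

This is counted by the nth Catalan number C_n. Here n = 16 (pairs).
C_n = C(2n,n) - C(2n,n+1), so C_{16} = C(32,16) - C(32,17) = 601080390 - 565722720.

Final answer: C_{16} = 35357670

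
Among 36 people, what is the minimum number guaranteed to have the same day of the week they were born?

There are 7 possible values for day of the week they were born. With 36 people and 7 categories, by pigeonhole: ceiling(36/7).

Final answer: 6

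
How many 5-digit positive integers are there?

The leading digit cannot be 0 (9 options); the other 4 digits can be anything (10 options each).
Total: 9 x 10^4.

Final answer: 90000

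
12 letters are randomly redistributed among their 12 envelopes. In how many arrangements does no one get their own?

Derangements satisfy D(n) = (n-1)(D(n-1) + D(n-2)), starting from D(0)=1, D(1)=0.
D(2) = 1 x (0 + 1) = 1
D(3) = 2 x (1 + 0) = 2
D(4) = 3 x (2 + 1) = 9
D(5) = 4 x (9 + 2) = 44
D(6) = 5 x (44 + 9) = 265
D(7) = 6 x (265 + 44) = 1854
D(8) = 7 x (1854 + 265) = 14833
D(9) = 8 x (14833 + 1854) = 133496
D(10) = 9 x (133496 + 14833) = 1334961
D(11) = 10 x (1334961 + 133496) = 14684570
D(12) = 11 x (D(11) + D(10)) = 11 x (14684570 + 1334961)

Final answer: D(12) = 176214841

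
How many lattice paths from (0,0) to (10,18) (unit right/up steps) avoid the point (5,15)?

Total paths to (10,18): C(28,18) = 13123110.
Paths through (5,15): C(20,15) x C(8,3) = 868224.
Avoiding (5,15): 13123110 - 868224.

Final answer: 12254886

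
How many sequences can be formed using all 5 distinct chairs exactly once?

The number of ways to arrange 5 distinct objects is 5!.

Final answer: 5! = 120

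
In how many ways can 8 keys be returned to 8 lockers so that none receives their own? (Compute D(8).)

Derangements satisfy D(n) = (n-1)(D(n-1) + D(n-2)), starting from D(0)=1, D(1)=0.
D(2) = 1 x (0 + 1) = 1
D(3) = 2 x (1 + 0) = 2
D(4) = 3 x (2 + 1) = 9
D(5) = 4 x (9 + 2) = 44
D(6) = 5 x (44 + 9) = 265
D(7) = 6 x (265 + 44) = 1854
D(8) = 7 x (D(7) + D(6)) = 7 x (1854 + 265)

Final answer: D(8) = 14833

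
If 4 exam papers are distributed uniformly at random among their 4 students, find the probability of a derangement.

Derangements satisfy D(n) = (n-1)(D(n-1) + D(n-2)), starting from D(0)=1, D(1)=0.
Building up: D(2)=1, D(3)=2, D(4)=9.
Total arrangements: 4! = 24.
Probability = D(4)/4! = 3/8.

Final answer: D(4)/4! = 9/24 = 0.375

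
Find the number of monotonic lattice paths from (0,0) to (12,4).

Each path has 12 right steps and 4 up steps in some order (16 steps total).
Choose which 4 of the 16 steps are up: C(16,4).

Final answer: C(16,4) = 1820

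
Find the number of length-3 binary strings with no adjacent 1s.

Classify by the final bit: ...0 gives a(n-1) strings, ...01 gives a(n-2) strings. Thus a(n) = a(n-1) + a(n-2) with a(1)=2, a(2)=3.
Computing successive values: a(1)=2, a(2)=3, a(3)=5.

Final answer: 5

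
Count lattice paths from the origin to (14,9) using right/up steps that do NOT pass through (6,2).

Total paths to (14,9): C(23,9) = 817190.
Paths through (6,2): C(8,2) x C(15,7) = 180180.
Avoiding (6,2): 817190 - 180180.

Final answer: 637010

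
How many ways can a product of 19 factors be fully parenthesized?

This is a standard Catalan-number count: the answer is C_n. Here n = 19 - 1 = 18.
C_n = C(2n,n)/(n+1), so C_{18} = C(36,18)/19 = 9075135300/19.

Final answer: C_{18} = 477638700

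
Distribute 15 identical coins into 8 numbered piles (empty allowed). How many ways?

Stars and bars: C(n+k-1, k-1) = C(22,7).

Final answer: C(22,7) = 170544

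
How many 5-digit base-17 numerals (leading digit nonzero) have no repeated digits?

The leading digit has 16 choices (anything but zero); the next has 16 (anything but the first), then 15, and so on, one fewer each time.
Total: 16 x 16 x 15 x 14 x 13.

Final answer: 698880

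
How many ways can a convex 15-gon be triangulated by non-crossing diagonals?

The structures are counted by the Catalan number C_n. Here n = 15 - 2 = 13.
C_n = C(2n,n) - C(2n,n+1), so C_{13} = C(26,13) - C(26,14) = 10400600 - 9657700.

Final answer: C_{13} = 742900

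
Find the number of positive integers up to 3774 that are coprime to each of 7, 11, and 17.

|div by 7|=539, |div by 11|=343, |div by 17|=222.
|div by 7&11|=49, |div by 7&17|=31, |div by 11&17|=20, |div by all|=2.
By inclusion-exclusion, divisible by at least one: 539+343+222-49-31-20+2 = 1006.
Not divisible by any: 3774 - 1006.

Final answer: 2768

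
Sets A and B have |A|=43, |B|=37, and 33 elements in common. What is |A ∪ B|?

|A union B| = |A| + |B| - |A intersect B| = 43 + 37 - 33.

Final answer: 47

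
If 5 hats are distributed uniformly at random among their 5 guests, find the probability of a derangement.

Use the recurrence D(n) = (n-1)(D(n-1) + D(n-2)) with D(0)=1, D(1)=0.
Building up: D(2)=1, D(3)=2, D(4)=9, D(5)=44.
Total arrangements: 5! = 120.
Probability = D(5)/5! = 11/30.

Final answer: D(5)/5! = 44/120 = 0.366667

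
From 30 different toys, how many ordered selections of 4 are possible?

P(30,4) = 30!/(30-4)! = 30!/26!.

Final answer: P(30,4) = 657720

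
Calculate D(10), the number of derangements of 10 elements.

Derangements satisfy D(n) = (n-1)(D(n-1) + D(n-2)), starting from D(0)=1, D(1)=0.
Building up: D(2)=1, D(3)=2, D(4)=9, D(5)=44, D(6)=265, D(7)=1854, D(8)=14833, D(9)=133496.
D(10) = 9 x (D(9) + D(8)) = 9 x (133496 + 14833).

Final answer: D(10) = 1334961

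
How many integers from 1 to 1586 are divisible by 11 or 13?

Multiples of 11: 144. Multiples of 13: 122. Of both (lcm=143): 11.
By inclusion-exclusion: 144 + 122 - 11.

Final answer: 255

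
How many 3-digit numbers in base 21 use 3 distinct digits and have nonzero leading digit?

First digit: 20 (nonzero). Second: 20 (not first). Third: 19, etc.
Total: 20 x 20 x 19.

Final answer: 7600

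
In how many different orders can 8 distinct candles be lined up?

The number of ways to arrange 8 distinct objects is 8!.

Final answer: 8! = 40320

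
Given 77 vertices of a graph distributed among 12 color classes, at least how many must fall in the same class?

By pigeonhole with 77 objects and 12 categories: ceiling(77/12).

Final answer: 7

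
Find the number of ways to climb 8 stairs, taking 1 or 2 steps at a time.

Let f(n) be the number of climbs. Removing the last move (1 or 2 steps) gives f(n) = f(n-1) + f(n-2); base cases f(1)=1, f(2)=2.
Iterating the recurrence: f(1)=1, f(2)=2, f(3)=3, f(4)=5, f(5)=8, f(6)=13, f(7)=21, f(8)=34.

Final answer: 34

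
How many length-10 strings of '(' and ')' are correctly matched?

This is counted by the nth Catalan number C_n. Here n = 5 (pairs).
C_n = (2n)!/(n!(n+1)!), so C_{5} = 10!/(5! x 6!) = C(10,5)/6 = 252/6.

Final answer: C_{5} = 42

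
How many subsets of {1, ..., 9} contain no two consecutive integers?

Condition on whether n belongs to the subset: if not, any valid subset of {1, ..., n-1} works (a(n-1)); if so, n-1 is excluded and the rest is a valid subset of {1, ..., n-2} (a(n-2)). Hence a(n) = a(n-1) + a(n-2), a(1)=2, a(2)=3.
Building up term by term: a(1)=2, a(2)=3, a(3)=5, a(4)=8, a(5)=13, a(6)=21, a(7)=34, a(8)=55, a(9)=89.

Final answer: 89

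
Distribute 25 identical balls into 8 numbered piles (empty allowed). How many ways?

Stars and bars: C(n+k-1, k-1) = C(32,7).

Final answer: C(32,7) = 3365856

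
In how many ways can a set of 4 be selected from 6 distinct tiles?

C(6,4) = 6!/(4! x (6-4)!).

Final answer: C(6,4) = 15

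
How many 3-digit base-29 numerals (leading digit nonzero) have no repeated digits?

The leading digit has 28 choices (anything but zero); the next has 28 (anything but the first), then 27, and so on, one fewer each time.
Total: 28 x 28 x 27.

Final answer: 21168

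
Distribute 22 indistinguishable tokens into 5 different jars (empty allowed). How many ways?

Stars and bars: C(n+k-1, k-1) = C(26,4).

Final answer: C(26,4) = 14950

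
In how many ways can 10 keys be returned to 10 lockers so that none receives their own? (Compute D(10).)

Use the recurrence D(n) = (n-1)(D(n-1) + D(n-2)) with D(0)=1, D(1)=0.
D(2) = 1 x (0 + 1) = 1
D(3) = 2 x (1 + 0) = 2
D(4) = 3 x (2 + 1) = 9
D(5) = 4 x (9 + 2) = 44
D(6) = 5 x (44 + 9) = 265
D(7) = 6 x (265 + 44) = 1854
D(8) = 7 x (1854 + 265) = 14833
D(9) = 8 x (14833 + 1854) = 133496
D(10) = 9 x (D(9) + D(8)) = 9 x (133496 + 14833)

Final answer: D(10) = 1334961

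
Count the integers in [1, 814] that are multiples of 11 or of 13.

Multiples of 11: 74. Multiples of 13: 62. Of both (lcm=143): 5.
By inclusion-exclusion: 74 + 62 - 5.

Final answer: 131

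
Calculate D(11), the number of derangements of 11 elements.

Derangements satisfy D(n) = (n-1)(D(n-1) + D(n-2)), starting from D(0)=1, D(1)=0.
Building up: D(2)=1, D(3)=2, D(4)=9, D(5)=44, D(6)=265, D(7)=1854, D(8)=14833, D(9)=133496, D(10)=1334961.
D(11) = 10 x (D(10) + D(9)) = 10 x (1334961 + 133496).

Final answer: D(11) = 14684570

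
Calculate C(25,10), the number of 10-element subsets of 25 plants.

C(25,10) = 25!/(10! x 15!).

Final answer: \binom{25}{10} = 3268760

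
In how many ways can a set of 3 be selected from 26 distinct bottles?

C(26,3) = 26!/(3! x 23!).

Final answer: \binom{26}{3} = 2600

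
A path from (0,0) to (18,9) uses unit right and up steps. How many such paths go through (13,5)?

Paths (0,0)->(13,5): C(18,5) = 8568.
Paths (13,5)->(18,9): C(9,4) = 126.
By multiplication principle: 8568 x 126.

Final answer: 1079568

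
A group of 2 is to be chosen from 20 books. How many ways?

C(20,2) = 20!/(2! x (20-2)!).

Final answer: C(20,2) = 190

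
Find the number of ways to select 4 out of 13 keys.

C(13,4) = 13!/(4! x 9!).

Final answer: \binom{13}{4} = 715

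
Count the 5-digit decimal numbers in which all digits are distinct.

First digit: 9 (not 0). Second: 9 (not first). Third: 8, etc.
Total: 9 x 9 x 8 x 7 x 6.

Final answer: 27216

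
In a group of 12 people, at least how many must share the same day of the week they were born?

There are 7 possible values for day of the week they were born. With 12 people and 7 categories, by pigeonhole: ceiling(12/7).

Final answer: 2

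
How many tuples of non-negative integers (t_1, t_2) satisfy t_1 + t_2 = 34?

Stars and bars with 34 stars and 1 bars:
C(34+2-1, 2-1) = C(35,1).

Final answer: C(35,1) = 35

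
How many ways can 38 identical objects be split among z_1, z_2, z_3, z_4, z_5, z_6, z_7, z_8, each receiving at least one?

Substitute z'_i = z_i - 1 (so z'_i >= 0). Then sum z'_i = 38 - 8 = 30.
Stars and bars: C(30+8-1, 8-1) = C(37,7).

Final answer: C(37,7) = 10295472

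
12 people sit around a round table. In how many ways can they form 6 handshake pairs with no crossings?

This is counted by the nth Catalan number C_n. Here n = 12/2 = 6.
C_n = (2n)!/(n!(n+1)!), so C_{6} = 12!/(6! x 7!) = C(12,6)/7 = 924/7.

Final answer: C_{6} = 132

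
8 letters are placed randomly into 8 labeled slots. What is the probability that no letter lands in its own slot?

Use the recurrence D(n) = (n-1)(D(n-1) + D(n-2)) with D(0)=1, D(1)=0.
Building up: D(2)=1, D(3)=2, D(4)=9, D(5)=44, D(6)=265, D(7)=1854, D(8)=14833.
Total arrangements: 8! = 40320.
Probability = D(8)/8! = 2119/5760.

Final answer: D(8)/8! = 14833/40320 = 0.367882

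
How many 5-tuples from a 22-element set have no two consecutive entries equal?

First character: 22 choices. Each subsequent: 21 choices (must differ from the previous one).
Total: 22 x 21^4.

Final answer: 22 x 21^{4} = 4278582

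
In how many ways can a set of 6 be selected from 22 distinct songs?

C(22,6) = 22!/(6! x (22-6)!).

Final answer: C(22,6) = 74613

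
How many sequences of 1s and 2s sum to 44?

Let f(n) be the number of climbs. Removing the last move (1 or 2 steps) gives f(n) = f(n-1) + f(n-2); base cases f(1)=1, f(2)=2.
Computing successive values: f(1)=1, f(2)=2, f(3)=3, f(4)=5, f(5)=8, f(6)=13, f(7)=21, f(8)=34, f(9)=55, f(10)=89, f(11)=144, f(12)=233, f(13)=377, f(14)=610, f(15)=987, f(16)=1597, f(17)=2584, f(18)=4181, f(19)=6765, f(20)=10946, f(21)=17711, f(22)=28657, f(23)=46368, f(24)=75025, f(25)=121393, f(26)=196418, f(27)=317811, f(28)=514229, f(29)=832040, f(30)=1346269, f(31)=2178309, f(32)=3524578, f(33)=5702887, f(34)=9227465, f(35)=14930352, f(36)=24157817, f(37)=39088169, f(38)=63245986, f(39)=102334155, f(40)=165580141, f(41)=267914296, f(42)=433494437, f(43)=701408733, f(44)=1134903170.

Final answer: 1134903170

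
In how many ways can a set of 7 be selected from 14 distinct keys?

C(14,7) = 14!/(7! x (14-7)!).

Final answer: C(14,7) = 3432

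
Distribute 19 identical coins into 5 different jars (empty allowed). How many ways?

Stars and bars: C(n+k-1, k-1) = C(23,4).

Final answer: C(23,4) = 8855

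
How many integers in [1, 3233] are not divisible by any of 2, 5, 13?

|div by 2|=1616, |div by 5|=646, |div by 13|=248.
|div by 2&5|=323, |div by 2&13|=124, |div by 5&13|=49, |div by all|=24.
By inclusion-exclusion, divisible by at least one: 1616+646+248-323-124-49+24 = 2038.
Not divisible by any: 3233 - 2038.

Final answer: 1195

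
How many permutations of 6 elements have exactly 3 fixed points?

Choose which 3 elements are fixed: C(6,3) = 20.
Derange the remaining 3 using D(j) = (j-1)(D(j-1) + D(j-2)), D(0)=1, D(1)=0: D(2)=1, D(3)=2.
Total: 20 x 2.

Final answer: C(6,3) D(3) = 40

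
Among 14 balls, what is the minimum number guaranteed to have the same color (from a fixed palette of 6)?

There are 6 possible values for color (from a fixed palette of 6). With 14 balls and 6 categories, by pigeonhole: ceiling(14/6).

Final answer: 3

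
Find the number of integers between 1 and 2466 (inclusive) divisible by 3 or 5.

Multiples of 3: 822. Multiples of 5: 493. Of both (lcm=15): 164.
By inclusion-exclusion: 822 + 493 - 164.

Final answer: 1151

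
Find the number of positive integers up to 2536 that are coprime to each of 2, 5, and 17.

|div by 2|=1268, |div by 5|=507, |div by 17|=149.
|div by 2&5|=253, |div by 2&17|=74, |div by 5&17|=29, |div by all|=14.
By inclusion-exclusion, divisible by at least one: 1268+507+149-253-74-29+14 = 1582.
Not divisible by any: 2536 - 1582.

Final answer: 954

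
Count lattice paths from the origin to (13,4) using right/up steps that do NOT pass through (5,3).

Total paths to (13,4): C(17,4) = 2380.
Paths through (5,3): C(8,3) x C(9,1) = 504.
Avoiding (5,3): 2380 - 504.

Final answer: 1876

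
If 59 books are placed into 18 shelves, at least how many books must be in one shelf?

By the pigeonhole principle: ceiling(59/18).

Final answer: 4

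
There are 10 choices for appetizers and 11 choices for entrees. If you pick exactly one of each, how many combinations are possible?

By the multiplication principle: 10 x 11.

Final answer: 110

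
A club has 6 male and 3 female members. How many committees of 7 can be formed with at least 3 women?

Sum over valid woman counts:
C(3,3)C(6,4).

Final answer: 15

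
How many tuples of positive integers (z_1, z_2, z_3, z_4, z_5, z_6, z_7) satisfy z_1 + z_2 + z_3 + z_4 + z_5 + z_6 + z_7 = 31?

Substitute z'_i = z_i - 1 (so z'_i >= 0). Then sum z'_i = 31 - 7 = 24.
Stars and bars: C(24+7-1, 7-1) = C(30,6).

Final answer: C(30,6) = 593775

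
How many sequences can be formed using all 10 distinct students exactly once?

The number of ways to arrange 10 distinct objects is 10!.

Final answer: 10! = 3628800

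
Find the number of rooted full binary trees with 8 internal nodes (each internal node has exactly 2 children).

This is a standard Catalan-number count: the answer is C_n. Here n = 8.
C_n = C(2n,n)/(n+1), so C_{8} = C(16,8)/9 = 12870/9.

Final answer: C_{8} = 1430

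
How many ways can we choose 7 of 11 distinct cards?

C(11,7) = 11!/(7! x 4!).

Final answer: \binom{11}{7} = 330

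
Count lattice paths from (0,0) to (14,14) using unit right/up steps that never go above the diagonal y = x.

Total monotonic paths to (14,14): C(28,14) = 40116600.
Reflecting each bad path at its first crossing gives a bijection with paths to (13,15): C(28,15) = 37442160.
Valid Dyck paths: 40116600 - 37442160.
(These counts are the Catalan numbers.)

Final answer: C_{14} = 2674440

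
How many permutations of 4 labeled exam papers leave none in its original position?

Derangements satisfy D(n) = (n-1)(D(n-1) + D(n-2)), starting from D(0)=1, D(1)=0.
D(2) = 1 x (0 + 1) = 1
D(3) = 2 x (1 + 0) = 2
D(4) = 3 x (D(3) + D(2)) = 3 x (2 + 1)

Final answer: D(4) = 9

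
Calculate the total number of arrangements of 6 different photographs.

The number of ways to arrange 6 distinct objects is 6!.

Final answer: 6! = 720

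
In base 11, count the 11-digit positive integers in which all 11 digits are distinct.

First digit: 10 (nonzero). Second: 10 (not first). Third: 9, etc.
Total: 10 x 10 x 9 x 8 x 7 x 6 x 5 x 4 x 3 x 2 x 1.

Final answer: 36288000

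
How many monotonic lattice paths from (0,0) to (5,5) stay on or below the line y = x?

Total monotonic paths to (5,5): C(10,5) = 252.
A path is bad iff it touches y = x + 1; reflecting its initial segment maps bad paths bijectively onto all paths to (4,6), of which there are C(10,6) = 210.
Valid Dyck paths: 252 - 210.
(Equivalently, C_{5} = C(10,5)/6 = 252/6.)

Final answer: C_{5} = 42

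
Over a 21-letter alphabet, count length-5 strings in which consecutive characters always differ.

First character: 21 choices. Each subsequent: 20 choices (must differ from the previous one).
Total: 21 x 20^4.

Final answer: 21 x 20^{4} = 3360000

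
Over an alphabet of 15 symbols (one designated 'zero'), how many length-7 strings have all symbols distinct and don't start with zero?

First digit: 14 (nonzero). Second: 14 (not first). Third: 13, etc.
Total: 14 x 14 x 13 x 12 x 11 x 10 x 9.

Final answer: 30270240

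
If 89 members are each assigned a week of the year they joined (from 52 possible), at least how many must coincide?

There are 52 possible values for week of the year they joined. With 89 members and 52 categories, by pigeonhole: ceiling(89/52).

Final answer: 2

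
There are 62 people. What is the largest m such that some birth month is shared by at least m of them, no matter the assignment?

There are 12 possible values for birth month. With 62 people and 12 categories, by pigeonhole: ceiling(62/12).

Final answer: 6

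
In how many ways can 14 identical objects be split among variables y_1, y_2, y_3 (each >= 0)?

Stars and bars with 14 stars and 2 bars:
C(14+3-1, 3-1) = C(16,2).

Final answer: C(16,2) = 120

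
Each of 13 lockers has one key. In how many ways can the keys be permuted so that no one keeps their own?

D(n) = (n-1)(D(n-1) + D(n-2)), D(0)=1, D(1)=0.
D(2) = 1 x (0 + 1) = 1
D(3) = 2 x (1 + 0) = 2
D(4) = 3 x (2 + 1) = 9
D(5) = 4 x (9 + 2) = 44
D(6) = 5 x (44 + 9) = 265
D(7) = 6 x (265 + 44) = 1854
D(8) = 7 x (1854 + 265) = 14833
D(9) = 8 x (14833 + 1854) = 133496
D(10) = 9 x (133496 + 14833) = 1334961
D(11) = 10 x (1334961 + 133496) = 14684570
D(12) = 11 x (14684570 + 1334961) = 176214841
D(13) = 12 x (D(12) + D(11)) = 12 x (176214841 + 14684570)

Final answer: D(13) = 2290792932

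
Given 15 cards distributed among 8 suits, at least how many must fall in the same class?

By pigeonhole with 15 objects and 8 categories: ceiling(15/8).

Final answer: 2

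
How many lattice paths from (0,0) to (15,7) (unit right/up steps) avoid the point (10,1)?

Total paths to (15,7): C(22,7) = 170544.
Paths through (10,1): C(11,1) x C(11,6) = 5082.
Avoiding (10,1): 170544 - 5082.

Final answer: 165462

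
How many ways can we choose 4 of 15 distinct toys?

C(15,4) = 15!/(4! x 11!).

Final answer: \binom{15}{4} = 1365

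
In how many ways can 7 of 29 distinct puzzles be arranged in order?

P(29,7) = 29!/(29-7)! = 29!/22!.

Final answer: P(29,7) = 7866331200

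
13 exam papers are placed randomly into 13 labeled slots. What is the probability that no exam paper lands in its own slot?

D(n) = (n-1)(D(n-1) + D(n-2)), D(0)=1, D(1)=0.
Building up: D(2)=1, D(3)=2, D(4)=9, D(5)=44, D(6)=265, D(7)=1854, D(8)=14833, D(9)=133496, D(10)=1334961, D(11)=14684570, D(12)=176214841, D(13)=2290792932.
Total arrangements: 13! = 6227020800.
Probability = D(13)/13! = 63633137/172972800.

Final answer: D(13)/13! = 2290792932/6227020800 = 0.367879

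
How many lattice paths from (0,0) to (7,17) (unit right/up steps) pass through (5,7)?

Paths (0,0)->(5,7): C(12,7) = 792.
Paths (5,7)->(7,17): C(12,10) = 66.
By multiplication principle: 792 x 66.

Final answer: 52272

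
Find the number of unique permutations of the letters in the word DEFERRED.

Letters (D:2, E:3, F:1, R:2). Total letters: 8.
Permutations = 8!/(3! x 2! x 2!).

Final answer: 1680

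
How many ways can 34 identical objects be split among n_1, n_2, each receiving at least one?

Substitute n'_i = n_i - 1 (so n'_i >= 0). Then sum n'_i = 34 - 2 = 32.
Stars and bars: C(32+2-1, 2-1) = C(33,1).

Final answer: C(33,1) = 33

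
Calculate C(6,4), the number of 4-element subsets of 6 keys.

C(6,4) = 6!/(4! x (6-4)!).

Final answer: C(6,4) = 15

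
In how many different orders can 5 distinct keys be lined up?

The number of ways to arrange 5 distinct objects is 5!.

Final answer: 5! = 120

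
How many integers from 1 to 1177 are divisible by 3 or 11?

Multiples of 3: 392. Multiples of 11: 107. Of both (lcm=33): 35.
By inclusion-exclusion: 392 + 107 - 35.

Final answer: 464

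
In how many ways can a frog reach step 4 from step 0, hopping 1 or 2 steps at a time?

Let f(n) be the number of climbs. Removing the last move (1 or 2 steps) gives f(n) = f(n-1) + f(n-2); base cases f(1)=1, f(2)=2.
Building up term by term: f(1)=1, f(2)=2, f(3)=3, f(4)=5.

Final answer: 5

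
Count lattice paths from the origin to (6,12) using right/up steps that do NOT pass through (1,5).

Total paths to (6,12): C(18,12) = 18564.
Paths through (1,5): C(6,5) x C(12,7) = 4752.
Avoiding (1,5): 18564 - 4752.

Final answer: 13812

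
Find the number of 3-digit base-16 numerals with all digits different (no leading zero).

The leading digit has 15 choices (anything but zero); the next has 15 (anything but the first), then 14, and so on, one fewer each time.
Total: 15 x 15 x 14.

Final answer: 3150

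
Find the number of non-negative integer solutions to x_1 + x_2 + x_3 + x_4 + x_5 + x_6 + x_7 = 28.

Stars and bars with 28 stars and 6 bars:
C(28+7-1, 7-1) = C(34,6).

Final answer: C(34,6) = 1344904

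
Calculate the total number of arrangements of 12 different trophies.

The number of ways to arrange 12 distinct objects is 12!.

Final answer: 12! = 479001600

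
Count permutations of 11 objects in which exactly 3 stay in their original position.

Choose which 3 elements are fixed: C(11,3) = 165.
Derange the remaining 8 using D(j) = (j-1)(D(j-1) + D(j-2)), D(0)=1, D(1)=0: D(2)=1, D(3)=2, D(4)=9, D(5)=44, D(6)=265, D(7)=1854, D(8)=14833.
Total: 165 x 14833.

Final answer: C(11,3) D(8) = 2447445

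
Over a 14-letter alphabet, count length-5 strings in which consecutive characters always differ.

Let g(n) count such strings. g(1) = 14, and each valid string of length n-1 extends in 13 ways (any symbol but the last), so g(n) = 13 g(n-1).
Total: g(5) = 14 x 13^4.

Final answer: 14 x 13^{4} = 399854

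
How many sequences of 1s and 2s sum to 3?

Let f(n) count the ways. The last step is size 1 or 2, so f(n) = f(n-1) + f(n-2) with f(1)=1, f(2)=2.
Computing successive values: f(1)=1, f(2)=2, f(3)=3.

Final answer: 3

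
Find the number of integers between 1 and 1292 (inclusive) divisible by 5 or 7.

Multiples of 5: 258. Multiples of 7: 184. Of both (lcm=35): 36.
By inclusion-exclusion: 258 + 184 - 36.

Final answer: 406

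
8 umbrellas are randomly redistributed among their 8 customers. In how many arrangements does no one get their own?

Derangements satisfy D(n) = (n-1)(D(n-1) + D(n-2)), starting from D(0)=1, D(1)=0.
D(2) = 1 x (0 + 1) = 1
D(3) = 2 x (1 + 0) = 2
D(4) = 3 x (2 + 1) = 9
D(5) = 4 x (9 + 2) = 44
D(6) = 5 x (44 + 9) = 265
D(7) = 6 x (265 + 44) = 1854
D(8) = 7 x (D(7) + D(6)) = 7 x (1854 + 265)

Final answer: D(8) = 14833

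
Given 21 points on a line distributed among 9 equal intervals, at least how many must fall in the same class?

By pigeonhole with 21 objects and 9 categories: ceiling(21/9).

Final answer: 3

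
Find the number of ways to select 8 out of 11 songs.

C(11,8) = 11!/(8! x 3!).

Final answer: \binom{11}{8} = 165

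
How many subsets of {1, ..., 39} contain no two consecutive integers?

Condition on whether n belongs to the subset: if not, any valid subset of {1, ..., n-1} works (a(n-1)); if so, n-1 is excluded and the rest is a valid subset of {1, ..., n-2} (a(n-2)). Hence a(n) = a(n-1) + a(n-2), a(1)=2, a(2)=3.
Iterating the recurrence: a(1)=2, a(2)=3, a(3)=5, a(4)=8, a(5)=13, a(6)=21, a(7)=34, a(8)=55, a(9)=89, a(10)=144, a(11)=233, a(12)=377, a(13)=610, a(14)=987, a(15)=1597, a(16)=2584, a(17)=4181, a(18)=6765, a(19)=10946, a(20)=17711, a(21)=28657, a(22)=46368, a(23)=75025, a(24)=121393, a(25)=196418, a(26)=317811, a(27)=514229, a(28)=832040, a(29)=1346269, a(30)=2178309, a(31)=3524578, a(32)=5702887, a(33)=9227465, a(34)=14930352, a(35)=24157817, a(36)=39088169, a(37)=63245986, a(38)=102334155, a(39)=165580141.

Final answer: 165580141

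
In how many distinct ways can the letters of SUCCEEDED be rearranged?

Letters (C:2, D:2, E:3, S:1, U:1). Total letters: 9.
Permutations = 9!/(3! x 2! x 2!).

Final answer: 15120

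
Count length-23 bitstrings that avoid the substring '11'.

Let a(n) count valid strings. If the last bit is 0 the prefix is any valid string of length n-1; if it is 1 the string must end in 01 with a valid prefix of length n-2. So a(n) = a(n-1) + a(n-2), a(1)=2, a(2)=3.
Iterating the recurrence: a(1)=2, a(2)=3, a(3)=5, a(4)=8, a(5)=13, a(6)=21, a(7)=34, a(8)=55, a(9)=89, a(10)=144, a(11)=233, a(12)=377, a(13)=610, a(14)=987, a(15)=1597, a(16)=2584, a(17)=4181, a(18)=6765, a(19)=10946, a(20)=17711, a(21)=28657, a(22)=46368, a(23)=75025.

Final answer: 75025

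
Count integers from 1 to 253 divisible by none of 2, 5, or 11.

|div by 2|=126, |div by 5|=50, |div by 11|=23.
|div by 2&5|=25, |div by 2&11|=11, |div by 5&11|=4, |div by all|=2.
By inclusion-exclusion, divisible by at least one: 126+50+23-25-11-4+2 = 161.
Not divisible by any: 253 - 161.

Final answer: 92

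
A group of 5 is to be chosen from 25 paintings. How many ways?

C(25,5) = 25!/(5! x 20!).

Final answer: \binom{25}{5} = 53130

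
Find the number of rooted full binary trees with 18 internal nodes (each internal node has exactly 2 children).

This is counted by the nth Catalan number C_n. Here n = 18.
C_n = C(2n,n)/(n+1), so C_{18} = C(36,18)/19 = 9075135300/19.

Final answer: C_{18} = 477638700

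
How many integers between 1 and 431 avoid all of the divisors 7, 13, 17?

|div by 7|=61, |div by 13|=33, |div by 17|=25.
|div by 7&13|=4, |div by 7&17|=3, |div by 13&17|=1, |div by all|=0.
By inclusion-exclusion, divisible by at least one: 61+33+25-4-3-1+0 = 111.
Not divisible by any: 431 - 111.

Final answer: 320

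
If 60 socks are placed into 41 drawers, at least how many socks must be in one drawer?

By the pigeonhole principle: ceiling(60/41).

Final answer: 2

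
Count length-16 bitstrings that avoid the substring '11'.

Let a(n) count valid strings. If the last bit is 0 the prefix is any valid string of length n-1; if it is 1 the string must end in 01 with a valid prefix of length n-2. So a(n) = a(n-1) + a(n-2), a(1)=2, a(2)=3.
Iterating the recurrence: a(1)=2, a(2)=3, a(3)=5, a(4)=8, a(5)=13, a(6)=21, a(7)=34, a(8)=55, a(9)=89, a(10)=144, a(11)=233, a(12)=377, a(13)=610, a(14)=987, a(15)=1597, a(16)=2584.

Final answer: 2584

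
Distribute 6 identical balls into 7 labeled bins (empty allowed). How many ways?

Stars and bars: C(n+k-1, k-1) = C(12,6).

Final answer: C(12,6) = 924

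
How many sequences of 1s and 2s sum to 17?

Let f(n) count the ways. The last step is size 1 or 2, so f(n) = f(n-1) + f(n-2) with f(1)=1, f(2)=2.
Computing successive values: f(1)=1, f(2)=2, f(3)=3, f(4)=5, f(5)=8, f(6)=13, f(7)=21, f(8)=34, f(9)=55, f(10)=89, f(11)=144, f(12)=233, f(13)=377, f(14)=610, f(15)=987, f(16)=1597, f(17)=2584.

Final answer: 2584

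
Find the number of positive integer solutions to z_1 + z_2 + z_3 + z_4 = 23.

Substitute z'_i = z_i - 1 (so z'_i >= 0). Then sum z'_i = 23 - 4 = 19.
Stars and bars: C(19+4-1, 4-1) = C(22,3).

Final answer: C(22,3) = 1540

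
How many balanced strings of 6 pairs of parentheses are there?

The structures are counted by the Catalan number C_n. Here n = 6 (pairs).
C_n = (2n)!/(n!(n+1)!), so C_{6} = 12!/(6! x 7!) = C(12,6)/7 = 924/7.

Final answer: C_{6} = 132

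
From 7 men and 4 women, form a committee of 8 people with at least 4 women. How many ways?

Sum over valid woman counts:
C(4,4)C(7,4).

Final answer: 35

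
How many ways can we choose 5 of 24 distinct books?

C(24,5) = 24!/(5! x (24-5)!).

Final answer: C(24,5) = 42504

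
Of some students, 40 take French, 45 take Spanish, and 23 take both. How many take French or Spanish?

|A union B| = |A| + |B| - |A intersect B| = 40 + 45 - 23.

Final answer: 62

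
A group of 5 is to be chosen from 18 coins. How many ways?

C(18,5) = 18!/(5! x (18-5)!).

Final answer: C(18,5) = 8568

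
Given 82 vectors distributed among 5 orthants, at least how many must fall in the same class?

By pigeonhole with 82 objects and 5 categories: ceiling(82/5).

Final answer: 17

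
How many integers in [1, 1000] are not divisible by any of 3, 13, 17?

|div by 3|=333, |div by 13|=76, |div by 17|=58.
|div by 3&13|=25, |div by 3&17|=19, |div by 13&17|=4, |div by all|=1.
By inclusion-exclusion, divisible by at least one: 333+76+58-25-19-4+1 = 420.
Not divisible by any: 1000 - 420.

Final answer: 580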